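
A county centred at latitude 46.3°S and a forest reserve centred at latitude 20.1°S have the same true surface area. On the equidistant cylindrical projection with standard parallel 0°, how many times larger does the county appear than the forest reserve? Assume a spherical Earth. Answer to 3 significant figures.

For the equirectangular projection with φ₀ = 0 (plate carrée), h = 1 along meridians and k = sec φ along parallels.
Areal scale at 46.3°: h·k = 1.000 × 1.447 = 1.447.
Areal scale at 20.1°: h·k = 1.000 × 1.065 = 1.065.
Ratio = 1.447/1.065 ≈ 1.36.

1.36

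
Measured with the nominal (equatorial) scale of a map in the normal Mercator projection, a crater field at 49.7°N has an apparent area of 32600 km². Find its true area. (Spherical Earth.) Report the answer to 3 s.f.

13600 km²

Mercator is conformal, so the point scale is isotropic: h = k = sec φ = 1/cos φ.
Areal scale = k² = sec²φ = 1/cos²(49.7°) = 1/0.6468² = 2.390.
True area = apparent / (areal scale) = 32600 / 2.390 ≈ 13600 km².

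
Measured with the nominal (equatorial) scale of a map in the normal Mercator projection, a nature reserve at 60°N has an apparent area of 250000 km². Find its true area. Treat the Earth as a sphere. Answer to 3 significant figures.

For Mercator, h = k = sec φ (a conformal cylindrical projection has a single point scale, 1/cos φ).
Areal scale = k² = sec²φ = 1/cos²(60°) = 1/0.5000² = 4.000.
True area = apparent / (areal scale) = 250000 / 4.000 ≈ 62500 km².

62500 km²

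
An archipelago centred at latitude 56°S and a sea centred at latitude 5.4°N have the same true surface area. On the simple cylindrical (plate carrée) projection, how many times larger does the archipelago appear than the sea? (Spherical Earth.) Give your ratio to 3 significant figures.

In the plate carrée (x = Rλ, y = Rφ), meridians are true-scale (h = 1) and parallels are stretched by k = sec φ.
Areal scale at 56°: h·k = 1.000 × 1.788 = 1.788.
Areal scale at 5.4°: h·k = 1.000 × 1.004 = 1.004.
Ratio = 1.788/1.004 ≈ 1.78.

1.78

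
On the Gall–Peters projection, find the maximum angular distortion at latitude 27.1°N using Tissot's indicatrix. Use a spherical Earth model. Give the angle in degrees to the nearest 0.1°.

26.2°

Gall–Peters is a cylindrical equal-area projection with standard parallels at ±45°. A cylindrical equal-area projection with standard parallel φ₀ has meridian scale h = cos φ / cos φ₀ and parallel scale k = cos φ₀ / cos φ (so areas are preserved, h·k = 1).
At 27.1°: h = 1.259, k = 0.7943; principal scales a = 1.259, b = 0.7943.
sin(ω/2) = (a − b)/(a + b) = 0.4646/2.053 = 0.2263, so ω = 2 arcsin(0.2263) ≈ 26.2°.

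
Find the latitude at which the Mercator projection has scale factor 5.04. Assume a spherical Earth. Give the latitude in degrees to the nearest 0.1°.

Mercator scale is k = sec φ = 1/cos φ.
1/cos φ = 5.04  ⇒  cos φ = 0.1984  ⇒  φ = arccos(0.1984) ≈ 78.6°.

78.6°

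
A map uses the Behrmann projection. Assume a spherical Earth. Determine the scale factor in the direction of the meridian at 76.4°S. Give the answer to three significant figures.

0.272

Behrmann is a cylindrical equal-area projection with standard parallels at ±30°. A cylindrical equal-area projection with standard parallel φ₀ has meridian scale h = cos φ / cos φ₀ and parallel scale k = cos φ₀ / cos φ (so areas are preserved, h·k = 1).
h = cos 76.4° / cos 30° = 0.2351/0.8660 = 0.2715.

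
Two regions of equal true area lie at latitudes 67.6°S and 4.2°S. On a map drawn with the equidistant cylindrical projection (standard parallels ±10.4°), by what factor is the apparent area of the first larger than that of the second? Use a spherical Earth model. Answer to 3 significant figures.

2.62

In the equirectangular projection with standard parallel φ₀ = 10.4° (x = Rλ cos φ₀, y = Rφ), meridians are true-scale (h = 1) and the parallel scale is k = cos φ₀ / cos φ.
Areal scale at 67.6°: h·k = 1.000 × 2.581 = 2.581.
Areal scale at 4.2°: h·k = 1.000 × 0.9862 = 0.9862.
Ratio = 2.581/0.9862 ≈ 2.62.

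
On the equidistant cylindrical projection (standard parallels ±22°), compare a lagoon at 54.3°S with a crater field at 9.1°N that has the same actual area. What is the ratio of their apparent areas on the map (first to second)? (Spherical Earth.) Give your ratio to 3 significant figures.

In the equirectangular projection with standard parallel φ₀ = 22° (x = Rλ cos φ₀, y = Rφ), meridians are true-scale (h = 1) and the parallel scale is k = cos φ₀ / cos φ.
Areal scale at 54.3°: h·k = 1.000 × 1.589 = 1.589.
Areal scale at 9.1°: h·k = 1.000 × 0.9390 = 0.9390.
Ratio = 1.589/0.9390 ≈ 1.69.

1.69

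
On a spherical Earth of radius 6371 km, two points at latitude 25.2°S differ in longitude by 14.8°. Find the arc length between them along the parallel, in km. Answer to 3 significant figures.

1490 km

Arc length along a parallel = R cos φ · Δλ (with Δλ in radians).
= 6371 × cos 25.2° × (14.8° × π/180) = 6371 × 0.9048 × 0.2583 ≈ 1490 km.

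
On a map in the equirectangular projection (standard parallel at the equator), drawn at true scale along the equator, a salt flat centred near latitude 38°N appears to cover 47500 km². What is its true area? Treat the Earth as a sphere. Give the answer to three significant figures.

37400 km²

For the equirectangular projection with φ₀ = 0 (plate carrée), h = 1 along meridians and k = sec φ along parallels.
Areal scale = h·k = 1 × sec φ; at 38°, h = 1.000, k = 1.269, so h·k = 1.269.
True area = apparent / (areal scale) = 47500 / 1.269 ≈ 37400 km².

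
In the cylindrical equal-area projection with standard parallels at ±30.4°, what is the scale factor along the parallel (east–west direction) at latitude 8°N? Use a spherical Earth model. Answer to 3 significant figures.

A cylindrical equal-area projection with standard parallel φ₀ has meridian scale h = cos φ / cos φ₀ and parallel scale k = cos φ₀ / cos φ (so areas are preserved, h·k = 1).
k = cos 30.4° / cos 8° = 0.8625/0.9903 = 0.8710.

0.871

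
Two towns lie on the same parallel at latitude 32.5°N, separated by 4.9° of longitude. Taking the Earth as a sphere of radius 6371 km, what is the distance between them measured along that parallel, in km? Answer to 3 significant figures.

Arc length along a parallel = R cos φ · Δλ (with Δλ in radians).
= 6371 × cos 32.5° × (4.9° × π/180) = 6371 × 0.8434 × 0.08552 ≈ 460 km.

460 km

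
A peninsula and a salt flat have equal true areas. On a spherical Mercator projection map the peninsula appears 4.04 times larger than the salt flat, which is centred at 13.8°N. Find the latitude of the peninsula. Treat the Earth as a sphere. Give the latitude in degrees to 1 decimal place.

61.1°

Mercator areal scale is sec²φ, so apparent-area ratio = sec²φ₁ / sec²φ₂ = cos²φ₂ / cos²φ₁.
cos²φ₂ / cos²φ₁ = 4.04  ⇒  cos φ₁ = cos 13.8° / √4.04 = 0.9711/2.010 = 0.4832.
φ₁ = arccos(0.4832) ≈ 61.1°.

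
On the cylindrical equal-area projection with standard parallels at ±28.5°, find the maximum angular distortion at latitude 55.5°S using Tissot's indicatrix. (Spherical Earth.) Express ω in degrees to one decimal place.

For cylindrical equal-area with standard parallel φ₀, h = cos φ / cos φ₀ and k = cos φ₀ / cos φ, so h·k = 1.
At 55.5°: h = 0.6445, k = 1.552; principal scales a = 1.552, b = 0.6445.
sin(ω/2) = (a − b)/(a + b) = 0.9071/2.196 = 0.4130, so ω = 2 arcsin(0.4130) ≈ 48.8°.

48.8°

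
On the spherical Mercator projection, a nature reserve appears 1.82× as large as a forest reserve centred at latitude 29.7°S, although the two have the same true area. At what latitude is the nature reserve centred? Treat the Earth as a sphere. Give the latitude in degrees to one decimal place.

49.9°

On Mercator, (apparent₁)/(apparent₂) = sec²φ₁ / sec²φ₂ when true areas are equal.
cos²φ₂ / cos²φ₁ = 1.82  ⇒  cos φ₁ = cos 29.7° / √1.82 = 0.8686/1.349 = 0.6439.
φ₁ = arccos(0.6439) ≈ 49.9°.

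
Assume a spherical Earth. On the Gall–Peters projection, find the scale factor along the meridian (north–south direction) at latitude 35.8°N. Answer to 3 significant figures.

1.15

Gall–Peters is a cylindrical equal-area projection with standard parallels at ±45°. A cylindrical equal-area projection with standard parallel φ₀ has meridian scale h = cos φ / cos φ₀ and parallel scale k = cos φ₀ / cos φ (so areas are preserved, h·k = 1).
h = cos 35.8° / cos 45° = 0.8111/0.7071 = 1.147.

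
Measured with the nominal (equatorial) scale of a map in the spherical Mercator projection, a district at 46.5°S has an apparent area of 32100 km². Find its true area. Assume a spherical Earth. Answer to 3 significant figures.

The Mercator projection is conformal; its linear scale factor is the same in every direction and equals sec φ = 1/cos φ.
Areal scale = k² = sec²φ = 1/cos²(46.5°) = 1/0.6884² = 2.110.
True area = apparent / (areal scale) = 32100 / 2.110 ≈ 15200 km².

15200 km²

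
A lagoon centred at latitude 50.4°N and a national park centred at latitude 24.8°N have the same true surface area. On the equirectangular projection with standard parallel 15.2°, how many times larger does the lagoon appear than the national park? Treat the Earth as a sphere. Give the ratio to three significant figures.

In the equirectangular projection with standard parallel φ₀ = 15.2° (x = Rλ cos φ₀, y = Rφ), meridians are true-scale (h = 1) and the parallel scale is k = cos φ₀ / cos φ.
Areal scale at 50.4°: h·k = 1.000 × 1.514 = 1.514.
Areal scale at 24.8°: h·k = 1.000 × 1.063 = 1.063.
Ratio = 1.514/1.063 ≈ 1.42.

1.42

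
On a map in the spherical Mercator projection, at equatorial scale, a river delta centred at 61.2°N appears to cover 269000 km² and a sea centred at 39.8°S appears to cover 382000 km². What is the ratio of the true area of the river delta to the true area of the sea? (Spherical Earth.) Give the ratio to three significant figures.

0.277

Since Mercator area scale is 1/cos²φ, the true area equals the apparent area multiplied by cos²φ.
True area of river delta: 269000 × cos²(61.2°) = 269000 × 0.2321 = 62430 km².
True area of sea: 382000 × cos²(39.8°) = 382000 × 0.5903 = 225500 km².
Ratio = 62430 / 225500 ≈ 0.277.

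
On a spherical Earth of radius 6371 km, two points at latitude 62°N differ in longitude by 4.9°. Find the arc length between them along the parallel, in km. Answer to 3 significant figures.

Arc length along a parallel = R cos φ · Δλ (with Δλ in radians).
= 6371 × cos 62° × (4.9° × π/180) = 6371 × 0.4695 × 0.08552 ≈ 256 km.

256 km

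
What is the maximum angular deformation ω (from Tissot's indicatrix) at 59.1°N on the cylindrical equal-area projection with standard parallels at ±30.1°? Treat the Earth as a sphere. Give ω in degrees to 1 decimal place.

57.2°

Cylindrical equal-area (φ₀ = 30.1°): h = cos φ / cos 30.1° along meridians, k = cos 30.1° / cos φ along parallels; h·k = 1.
At 59.1°: h = 0.5936, k = 1.685; principal scales a = 1.685, b = 0.5936.
sin(ω/2) = (a − b)/(a + b) = 1.091/2.278 = 0.4789, so ω = 2 arcsin(0.4789) ≈ 57.2°.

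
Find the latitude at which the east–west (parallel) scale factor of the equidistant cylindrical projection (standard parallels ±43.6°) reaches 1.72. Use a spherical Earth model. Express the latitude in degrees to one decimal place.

65.1°

In the equirectangular projection with standard parallel φ₀ = 43.6° (x = Rλ cos φ₀, y = Rφ), meridians are true-scale (h = 1) and the parallel scale is k = cos φ₀ / cos φ.
k = cos φ₀ / cos φ = 1.72  ⇒  cos φ = cos 43.6° / 1.72 = 0.4210.
φ = arccos(0.4210) ≈ 65.1°.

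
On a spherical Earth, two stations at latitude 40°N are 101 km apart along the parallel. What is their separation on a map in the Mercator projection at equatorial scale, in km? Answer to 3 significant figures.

Mercator is conformal, so the point scale is isotropic: h = k = sec φ = 1/cos φ.
Along the parallel, k = sec 40° = 1/0.7660 = 1.305.
Map distance = 101 × 1.305 ≈ 132 km.

132 km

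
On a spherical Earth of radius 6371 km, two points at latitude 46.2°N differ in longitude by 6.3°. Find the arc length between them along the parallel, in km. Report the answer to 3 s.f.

485 km

Arc length along a parallel = R cos φ · Δλ (with Δλ in radians).
= 6371 × cos 46.2° × (6.3° × π/180) = 6371 × 0.6921 × 0.1100 ≈ 485 km.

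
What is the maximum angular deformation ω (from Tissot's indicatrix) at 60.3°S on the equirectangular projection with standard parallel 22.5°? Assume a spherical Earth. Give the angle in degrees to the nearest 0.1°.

35.1°

The equidistant cylindrical projection with φ₀ = 22.5° has h = 1 (meridians true) and k = cos φ₀ / cos φ along parallels.
At 60.3°: h = 1.000, k = 1.865; principal scales a = 1.865, b = 1.000.
sin(ω/2) = (a − b)/(a + b) = 0.8647/2.865 = 0.3018, so ω = 2 arcsin(0.3018) ≈ 35.1°.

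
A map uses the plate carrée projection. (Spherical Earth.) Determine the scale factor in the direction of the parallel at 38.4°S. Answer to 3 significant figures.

In the plate carrée (x = Rλ, y = Rφ), meridians are true-scale (h = 1) and parallels are stretched by k = sec φ.
k = 1/cos 38.4° = 1/0.7837 = 1.276.

1.28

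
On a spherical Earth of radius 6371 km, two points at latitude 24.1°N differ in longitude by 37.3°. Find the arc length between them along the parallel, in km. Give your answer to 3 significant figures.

3790 km

Arc length along a parallel = R cos φ · Δλ (with Δλ in radians).
= 6371 × cos 24.1° × (37.3° × π/180) = 6371 × 0.9128 × 0.6510 ≈ 3790 km.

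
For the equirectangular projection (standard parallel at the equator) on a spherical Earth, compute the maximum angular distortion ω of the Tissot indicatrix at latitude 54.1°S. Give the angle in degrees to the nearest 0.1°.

30.2°

For the equirectangular projection with φ₀ = 0 (plate carrée), h = 1 along meridians and k = sec φ along parallels.
At 54.1°: h = 1.000, k = 1.705; principal scales a = 1.705, b = 1.000.
sin(ω/2) = (a − b)/(a + b) = 0.7054/2.705 = 0.2607, so ω = 2 arcsin(0.2607) ≈ 30.2°.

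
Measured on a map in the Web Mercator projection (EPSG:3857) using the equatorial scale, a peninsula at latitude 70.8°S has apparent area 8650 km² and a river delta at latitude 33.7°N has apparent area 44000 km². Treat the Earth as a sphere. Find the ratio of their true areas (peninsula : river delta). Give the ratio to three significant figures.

On Mercator the areal scale is sec²φ, so true area = apparent × cos²φ.
True area of peninsula: 8650 × cos²(70.8°) = 8650 × 0.1082 = 935.5 km².
True area of river delta: 44000 × cos²(33.7°) = 44000 × 0.6921 = 30450 km².
Ratio = 935.5 / 30450 ≈ 0.0307.

0.0307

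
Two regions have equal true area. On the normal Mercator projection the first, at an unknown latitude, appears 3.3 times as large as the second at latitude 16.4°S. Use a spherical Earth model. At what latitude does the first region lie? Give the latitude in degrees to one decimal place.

58.1°

On Mercator, (apparent₁)/(apparent₂) = sec²φ₁ / sec²φ₂ when true areas are equal.
cos²φ₂ / cos²φ₁ = 3.3  ⇒  cos φ₁ = cos 16.4° / √3.3 = 0.9593/1.817 = 0.5281.
φ₁ = arccos(0.5281) ≈ 58.1°.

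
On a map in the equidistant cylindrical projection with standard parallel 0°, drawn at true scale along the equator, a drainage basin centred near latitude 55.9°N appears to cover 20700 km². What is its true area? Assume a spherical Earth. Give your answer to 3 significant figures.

11600 km²

In the plate carrée (x = Rλ, y = Rφ), meridians are true-scale (h = 1) and parallels are stretched by k = sec φ.
Areal scale = h·k = 1 × sec φ; at 55.9°, h = 1.000, k = 1.784, so h·k = 1.784.
True area = apparent / (areal scale) = 20700 / 1.784 ≈ 11600 km².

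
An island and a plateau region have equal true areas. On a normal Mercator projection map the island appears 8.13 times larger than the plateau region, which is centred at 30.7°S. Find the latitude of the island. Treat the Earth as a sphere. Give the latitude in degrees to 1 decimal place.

For equal true areas on Mercator, apparent areas scale as sec²φ, so the ratio is cos²φ₂ / cos²φ₁.
cos²φ₂ / cos²φ₁ = 8.13  ⇒  cos φ₁ = cos 30.7° / √8.13 = 0.8599/2.851 = 0.3016.
φ₁ = arccos(0.3016) ≈ 72.4°.

72.4°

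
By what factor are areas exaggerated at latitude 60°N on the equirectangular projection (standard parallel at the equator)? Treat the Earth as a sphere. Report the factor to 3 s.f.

2.00

For the equirectangular projection with φ₀ = 0 (plate carrée), h = 1 along meridians and k = sec φ along parallels.
Areal scale = h·k = 1 × sec φ; at 60°, h = 1.000, k = 2.000, so h·k = 2.000.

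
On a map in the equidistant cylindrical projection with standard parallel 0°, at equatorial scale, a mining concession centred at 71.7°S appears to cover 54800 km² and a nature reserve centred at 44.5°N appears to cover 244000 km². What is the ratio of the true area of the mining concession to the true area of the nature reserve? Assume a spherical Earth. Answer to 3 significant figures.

0.0989

Plate carrée has h = 1 and k = sec φ, giving areal scale sec φ; true area = (apparent area) · cos φ.
True area of mining concession: 54800 × cos(71.7°) = 54800 × 0.3140 = 17210 km².
True area of nature reserve: 244000 × cos(44.5°) = 244000 × 0.7133 = 174000 km².
Ratio = 17210 / 174000 ≈ 0.0989.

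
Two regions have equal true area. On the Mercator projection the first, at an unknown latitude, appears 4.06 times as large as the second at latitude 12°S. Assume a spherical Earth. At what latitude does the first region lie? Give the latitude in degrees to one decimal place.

61.0°

Mercator areal scale is sec²φ, so apparent-area ratio = sec²φ₁ / sec²φ₂ = cos²φ₂ / cos²φ₁.
cos²φ₂ / cos²φ₁ = 4.06  ⇒  cos φ₁ = cos 12° / √4.06 = 0.9781/2.015 = 0.4854.
φ₁ = arccos(0.4854) ≈ 61.0°.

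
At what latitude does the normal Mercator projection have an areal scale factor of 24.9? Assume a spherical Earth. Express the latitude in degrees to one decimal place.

78.4°

Mercator areal scale is sec²φ.
sec²φ = 24.9  ⇒  cos²φ = 0.04016  ⇒  cos φ = 0.2004.
φ = arccos(0.2004) ≈ 78.4°.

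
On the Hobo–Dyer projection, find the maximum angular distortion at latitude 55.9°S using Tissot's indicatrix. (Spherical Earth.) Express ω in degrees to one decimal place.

Hobo–Dyer is a cylindrical equal-area projection with standard parallels at ±37.5°. Cylindrical equal-area (φ₀ = 37.5°): h = cos φ / cos 37.5° along meridians, k = cos 37.5° / cos φ along parallels; h·k = 1.
At 55.9°: h = 0.7067, k = 1.415; principal scales a = 1.415, b = 0.7067.
sin(ω/2) = (a − b)/(a + b) = 0.7084/2.122 = 0.3339, so ω = 2 arcsin(0.3339) ≈ 39.0°.

39.0°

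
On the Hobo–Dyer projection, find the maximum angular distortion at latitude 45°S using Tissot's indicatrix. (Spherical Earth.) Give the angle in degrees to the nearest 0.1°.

The Hobo–Dyer projection is cylindrical equal-area with φ₀ = 37.5°. A cylindrical equal-area projection with standard parallel φ₀ has meridian scale h = cos φ / cos φ₀ and parallel scale k = cos φ₀ / cos φ (so areas are preserved, h·k = 1).
At 45°: h = 0.8913, k = 1.122; principal scales a = 1.122, b = 0.8913.
sin(ω/2) = (a − b)/(a + b) = 0.2307/2.013 = 0.1146, so ω = 2 arcsin(0.1146) ≈ 13.2°.

13.2°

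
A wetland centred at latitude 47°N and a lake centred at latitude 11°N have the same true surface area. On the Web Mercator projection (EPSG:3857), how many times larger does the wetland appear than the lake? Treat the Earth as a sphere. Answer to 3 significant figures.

2.07

On Mercator, area is exaggerated by sec²φ = 1/cos²φ.
At 47°: sec²(47°) = 1/0.6820² = 2.150.
At 11°: sec²(11°) = 1/0.9816² = 1.038.
Ratio = 2.150/1.038 = cos²(11°)/cos²(47°) ≈ 2.07.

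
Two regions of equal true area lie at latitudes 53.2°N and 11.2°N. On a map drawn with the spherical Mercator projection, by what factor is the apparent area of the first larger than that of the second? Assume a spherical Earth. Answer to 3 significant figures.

On Mercator, area is exaggerated by sec²φ = 1/cos²φ.
At 53.2°: sec²(53.2°) = 1/0.5990² = 2.787.
At 11.2°: sec²(11.2°) = 1/0.9810² = 1.039.
Ratio = 2.787/1.039 = cos²(11.2°)/cos²(53.2°) ≈ 2.68.

2.68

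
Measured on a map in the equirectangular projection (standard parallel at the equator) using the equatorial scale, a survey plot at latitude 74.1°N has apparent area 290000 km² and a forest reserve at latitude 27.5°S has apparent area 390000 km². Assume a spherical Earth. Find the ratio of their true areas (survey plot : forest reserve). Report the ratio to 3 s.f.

On the plate carrée, areal scale = h·k = 1 × sec φ, so true area = apparent × cos φ.
True area of survey plot: 290000 × cos(74.1°) = 290000 × 0.2740 = 79450 km².
True area of forest reserve: 390000 × cos(27.5°) = 390000 × 0.8870 = 345900 km².
Ratio = 79450 / 345900 ≈ 0.230.

0.230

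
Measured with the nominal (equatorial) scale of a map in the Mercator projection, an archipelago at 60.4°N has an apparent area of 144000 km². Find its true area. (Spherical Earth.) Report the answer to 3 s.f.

Mercator is conformal, so the point scale is isotropic: h = k = sec φ = 1/cos φ.
Areal scale = k² = sec²φ = 1/cos²(60.4°) = 1/0.4939² = 4.099.
True area = apparent / (areal scale) = 144000 / 4.099 ≈ 35100 km².

35100 km²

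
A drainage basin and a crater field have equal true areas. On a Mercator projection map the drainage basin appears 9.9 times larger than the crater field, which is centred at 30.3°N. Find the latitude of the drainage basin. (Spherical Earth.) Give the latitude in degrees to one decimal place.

Mercator areal scale is sec²φ, so apparent-area ratio = sec²φ₁ / sec²φ₂ = cos²φ₂ / cos²φ₁.
cos²φ₂ / cos²φ₁ = 9.9  ⇒  cos φ₁ = cos 30.3° / √9.9 = 0.8634/3.146 = 0.2744.
φ₁ = arccos(0.2744) ≈ 74.1°.

74.1°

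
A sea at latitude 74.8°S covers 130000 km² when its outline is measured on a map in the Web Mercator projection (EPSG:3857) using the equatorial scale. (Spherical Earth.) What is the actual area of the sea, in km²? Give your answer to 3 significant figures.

8940 km²

For Mercator, h = k = sec φ (a conformal cylindrical projection has a single point scale, 1/cos φ).
Areal scale = k² = sec²φ = 1/cos²(74.8°) = 1/0.2622² = 14.55.
True area = apparent / (areal scale) = 130000 / 14.55 ≈ 8940 km².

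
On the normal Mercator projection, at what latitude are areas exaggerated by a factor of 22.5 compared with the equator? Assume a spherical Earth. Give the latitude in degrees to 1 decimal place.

77.8°

Mercator areal scale is sec²φ.
sec²φ = 22.5  ⇒  cos²φ = 0.04444  ⇒  cos φ = 0.2108.
φ = arccos(0.2108) ≈ 77.8°.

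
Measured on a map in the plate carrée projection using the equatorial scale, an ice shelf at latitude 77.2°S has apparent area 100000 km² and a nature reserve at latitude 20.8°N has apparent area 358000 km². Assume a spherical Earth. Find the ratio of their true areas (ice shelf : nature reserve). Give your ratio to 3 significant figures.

0.0662

On the plate carrée, areal scale = h·k = 1 × sec φ, so true area = apparent × cos φ.
True area of ice shelf: 100000 × cos(77.2°) = 100000 × 0.2215 = 22150 km².
True area of nature reserve: 358000 × cos(20.8°) = 358000 × 0.9348 = 334700 km².
Ratio = 22150 / 334700 ≈ 0.0662.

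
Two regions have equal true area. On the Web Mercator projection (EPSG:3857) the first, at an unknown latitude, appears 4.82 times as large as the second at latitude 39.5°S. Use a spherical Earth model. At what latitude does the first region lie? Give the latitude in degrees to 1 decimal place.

69.4°

Mercator areal scale is sec²φ, so apparent-area ratio = sec²φ₁ / sec²φ₂ = cos²φ₂ / cos²φ₁.
cos²φ₂ / cos²φ₁ = 4.82  ⇒  cos φ₁ = cos 39.5° / √4.82 = 0.7716/2.195 = 0.3515.
φ₁ = arccos(0.3515) ≈ 69.4°.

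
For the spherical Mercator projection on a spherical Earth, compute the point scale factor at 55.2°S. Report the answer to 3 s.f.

For Mercator, h = k = sec φ (a conformal cylindrical projection has a single point scale, 1/cos φ).
k = 1/cos 55.2° = 1/0.5707 = 1.752.

1.75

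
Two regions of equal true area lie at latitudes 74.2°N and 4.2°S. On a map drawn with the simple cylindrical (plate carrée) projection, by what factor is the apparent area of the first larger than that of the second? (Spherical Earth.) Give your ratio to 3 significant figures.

Plate carrée maps x = Rλ, y = Rφ. The meridian scale is h = 1 and the parallel scale is k = 1/cos φ = sec φ.
Areal scale at 74.2°: h·k = 1.000 × 3.673 = 3.673.
Areal scale at 4.2°: h·k = 1.000 × 1.003 = 1.003.
Ratio = 3.673/1.003 ≈ 3.66.

3.66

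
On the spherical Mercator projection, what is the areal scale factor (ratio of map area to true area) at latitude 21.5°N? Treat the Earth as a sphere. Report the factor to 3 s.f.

1.16

The Mercator projection is conformal; its linear scale factor is the same in every direction and equals sec φ = 1/cos φ.
Areal scale = k² = sec²φ = 1/cos²(21.5°) = 1/0.9304² = 1.155.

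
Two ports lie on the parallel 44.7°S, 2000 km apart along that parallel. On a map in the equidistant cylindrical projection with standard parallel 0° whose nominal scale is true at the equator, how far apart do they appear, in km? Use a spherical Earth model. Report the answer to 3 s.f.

In the plate carrée (x = Rλ, y = Rφ), meridians are true-scale (h = 1) and parallels are stretched by k = sec φ.
Along the parallel, k = sec 44.7° = 1/0.7108 = 1.407.
Map distance = 2000 × 1.407 ≈ 2810 km.

2810 km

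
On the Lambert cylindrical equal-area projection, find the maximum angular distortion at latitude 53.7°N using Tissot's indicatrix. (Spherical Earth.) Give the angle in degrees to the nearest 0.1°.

The Lambert cylindrical equal-area projection is the cylindrical equal-area projection with its standard parallel at the equator (φ₀ = 0). For cylindrical equal-area with standard parallel φ₀, h = cos φ / cos φ₀ and k = cos φ₀ / cos φ, so h·k = 1.
At 53.7°: h = 0.5920, k = 1.689; principal scales a = 1.689, b = 0.5920.
sin(ω/2) = (a − b)/(a + b) = 1.097/2.281 = 0.4810, so ω = 2 arcsin(0.4810) ≈ 57.5°.

57.5°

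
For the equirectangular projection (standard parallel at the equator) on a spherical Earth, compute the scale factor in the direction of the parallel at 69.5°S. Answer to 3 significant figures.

2.86

For the equirectangular projection with φ₀ = 0 (plate carrée), h = 1 along meridians and k = sec φ along parallels.
k = 1/cos 69.5° = 1/0.3502 = 2.855.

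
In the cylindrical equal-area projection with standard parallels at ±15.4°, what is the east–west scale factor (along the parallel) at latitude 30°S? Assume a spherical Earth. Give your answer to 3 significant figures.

1.11

For cylindrical equal-area with standard parallel φ₀, h = cos φ / cos φ₀ and k = cos φ₀ / cos φ, so h·k = 1.
k = cos 15.4° / cos 30° = 0.9641/0.8660 = 1.113.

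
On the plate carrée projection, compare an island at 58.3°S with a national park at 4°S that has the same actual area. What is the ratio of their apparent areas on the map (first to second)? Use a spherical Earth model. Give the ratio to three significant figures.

1.90

For the equirectangular projection with φ₀ = 0 (plate carrée), h = 1 along meridians and k = sec φ along parallels.
Areal scale at 58.3°: h·k = 1.000 × 1.903 = 1.903.
Areal scale at 4°: h·k = 1.000 × 1.002 = 1.002.
Ratio = 1.903/1.002 ≈ 1.90.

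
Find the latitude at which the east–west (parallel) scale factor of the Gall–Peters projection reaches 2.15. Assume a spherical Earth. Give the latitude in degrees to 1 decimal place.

70.8°

The Gall–Peters projection is cylindrical equal-area with φ₀ = 45°. For cylindrical equal-area with standard parallel φ₀, h = cos φ / cos φ₀ and k = cos φ₀ / cos φ, so h·k = 1.
k = cos φ₀ / cos φ = 2.15  ⇒  cos φ = cos 45° / 2.15 = 0.3289.
φ = arccos(0.3289) ≈ 70.8°.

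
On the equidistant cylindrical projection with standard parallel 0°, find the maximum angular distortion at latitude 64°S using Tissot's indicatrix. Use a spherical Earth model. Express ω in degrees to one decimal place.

In the plate carrée (x = Rλ, y = Rφ), meridians are true-scale (h = 1) and parallels are stretched by k = sec φ.
At 64°: h = 1.000, k = 2.281; principal scales a = 2.281, b = 1.000.
sin(ω/2) = (a − b)/(a + b) = 1.281/3.281 = 0.3905, so ω = 2 arcsin(0.3905) ≈ 46.0°.

46.0°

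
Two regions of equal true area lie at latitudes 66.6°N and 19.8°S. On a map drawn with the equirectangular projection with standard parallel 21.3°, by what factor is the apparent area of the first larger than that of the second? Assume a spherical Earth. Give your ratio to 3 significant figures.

2.37

With standard parallel φ₀ = 21.3°, the equirectangular projection gives x = Rλ cos φ₀, y = Rφ, so h = 1 and k = cos 21.3° / cos φ.
Areal scale at 66.6°: h·k = 1.000 × 2.346 = 2.346.
Areal scale at 19.8°: h·k = 1.000 × 0.9902 = 0.9902.
Ratio = 2.346/0.9902 ≈ 2.37.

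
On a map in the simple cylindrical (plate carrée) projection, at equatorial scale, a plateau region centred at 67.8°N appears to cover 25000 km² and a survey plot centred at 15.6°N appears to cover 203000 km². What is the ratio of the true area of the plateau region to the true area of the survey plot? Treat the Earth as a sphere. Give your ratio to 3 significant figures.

0.0483

Plate carrée has h = 1 and k = sec φ, giving areal scale sec φ; true area = (apparent area) · cos φ.
True area of plateau region: 25000 × cos(67.8°) = 25000 × 0.3778 = 9446 km².
True area of survey plot: 203000 × cos(15.6°) = 203000 × 0.9632 = 195500 km².
Ratio = 9446 / 195500 ≈ 0.0483.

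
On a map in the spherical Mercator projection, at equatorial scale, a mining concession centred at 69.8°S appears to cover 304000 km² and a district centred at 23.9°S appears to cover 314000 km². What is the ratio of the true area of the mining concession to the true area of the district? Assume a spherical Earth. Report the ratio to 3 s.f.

Since Mercator area scale is 1/cos²φ, the true area equals the apparent area multiplied by cos²φ.
True area of mining concession: 304000 × cos²(69.8°) = 304000 × 0.1192 = 36250 km².
True area of district: 314000 × cos²(23.9°) = 314000 × 0.8359 = 262500 km².
Ratio = 36250 / 262500 ≈ 0.138.

0.138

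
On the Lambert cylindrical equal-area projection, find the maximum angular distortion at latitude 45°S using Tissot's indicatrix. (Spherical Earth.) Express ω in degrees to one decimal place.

The Lambert cylindrical equal-area projection is the cylindrical equal-area projection with its standard parallel at the equator (φ₀ = 0). A cylindrical equal-area projection with standard parallel φ₀ has meridian scale h = cos φ / cos φ₀ and parallel scale k = cos φ₀ / cos φ (so areas are preserved, h·k = 1).
At 45°: h = 0.7071, k = 1.414; principal scales a = 1.414, b = 0.7071.
sin(ω/2) = (a − b)/(a + b) = 0.7071/2.121 = 0.3333, so ω = 2 arcsin(0.3333) ≈ 38.9°.

38.9°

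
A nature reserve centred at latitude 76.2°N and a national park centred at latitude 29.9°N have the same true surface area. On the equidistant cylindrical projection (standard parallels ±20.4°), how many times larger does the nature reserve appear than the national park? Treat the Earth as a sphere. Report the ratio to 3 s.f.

3.63

With standard parallel φ₀ = 20.4°, the equirectangular projection gives x = Rλ cos φ₀, y = Rφ, so h = 1 and k = cos 20.4° / cos φ.
Areal scale at 76.2°: h·k = 1.000 × 3.929 = 3.929.
Areal scale at 29.9°: h·k = 1.000 × 1.081 = 1.081.
Ratio = 3.929/1.081 ≈ 3.63.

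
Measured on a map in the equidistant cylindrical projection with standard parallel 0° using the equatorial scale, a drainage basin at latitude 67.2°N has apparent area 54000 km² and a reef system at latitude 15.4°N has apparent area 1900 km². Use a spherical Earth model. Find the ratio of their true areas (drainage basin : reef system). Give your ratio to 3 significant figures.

11.4

Plate carrée has h = 1 and k = sec φ, giving areal scale sec φ; true area = (apparent area) · cos φ.
True area of drainage basin: 54000 × cos(67.2°) = 54000 × 0.3875 = 20930 km².
True area of reef system: 1900 × cos(15.4°) = 1900 × 0.9641 = 1832 km².
Ratio = 20930 / 1832 ≈ 11.4.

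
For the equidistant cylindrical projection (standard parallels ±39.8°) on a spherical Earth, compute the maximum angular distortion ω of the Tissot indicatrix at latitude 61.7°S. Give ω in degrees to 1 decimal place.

With standard parallel φ₀ = 39.8°, the equirectangular projection gives x = Rλ cos φ₀, y = Rφ, so h = 1 and k = cos 39.8° / cos φ.
At 61.7°: h = 1.000, k = 1.621; principal scales a = 1.621, b = 1.000.
sin(ω/2) = (a − b)/(a + b) = 0.6205/2.621 = 0.2368, so ω = 2 arcsin(0.2368) ≈ 27.4°.

27.4°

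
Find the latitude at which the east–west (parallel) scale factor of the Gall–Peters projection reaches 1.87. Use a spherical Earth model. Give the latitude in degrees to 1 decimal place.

Gall–Peters is a cylindrical equal-area projection with standard parallels at ±45°. Cylindrical equal-area (φ₀ = 45°): h = cos φ / cos 45° along meridians, k = cos 45° / cos φ along parallels; h·k = 1.
k = cos φ₀ / cos φ = 1.87  ⇒  cos φ = cos 45° / 1.87 = 0.3781.
φ = arccos(0.3781) ≈ 67.8°.

67.8°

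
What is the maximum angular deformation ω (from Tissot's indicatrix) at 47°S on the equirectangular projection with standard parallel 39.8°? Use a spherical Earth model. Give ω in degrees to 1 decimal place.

6.8°

With standard parallel φ₀ = 39.8°, the equirectangular projection gives x = Rλ cos φ₀, y = Rφ, so h = 1 and k = cos 39.8° / cos φ.
At 47°: h = 1.000, k = 1.127; principal scales a = 1.127, b = 1.000.
sin(ω/2) = (a − b)/(a + b) = 0.1265/2.127 = 0.05950, so ω = 2 arcsin(0.05950) ≈ 6.8°.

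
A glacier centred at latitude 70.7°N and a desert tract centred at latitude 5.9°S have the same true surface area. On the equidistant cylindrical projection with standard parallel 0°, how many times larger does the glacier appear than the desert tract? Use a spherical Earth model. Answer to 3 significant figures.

3.01

For the equirectangular projection with φ₀ = 0 (plate carrée), h = 1 along meridians and k = sec φ along parallels.
Areal scale at 70.7°: h·k = 1.000 × 3.026 = 3.026.
Areal scale at 5.9°: h·k = 1.000 × 1.005 = 1.005.
Ratio = 3.026/1.005 ≈ 3.01.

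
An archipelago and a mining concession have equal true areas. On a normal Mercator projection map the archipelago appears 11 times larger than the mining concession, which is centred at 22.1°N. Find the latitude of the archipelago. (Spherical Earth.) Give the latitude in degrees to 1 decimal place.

73.8°

On Mercator, (apparent₁)/(apparent₂) = sec²φ₁ / sec²φ₂ when true areas are equal.
cos²φ₂ / cos²φ₁ = 11  ⇒  cos φ₁ = cos 22.1° / √11 = 0.9265/3.317 = 0.2794.
φ₁ = arccos(0.2794) ≈ 73.8°.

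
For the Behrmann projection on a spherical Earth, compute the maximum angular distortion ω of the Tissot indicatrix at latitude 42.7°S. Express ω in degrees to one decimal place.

18.7°

The Behrmann projection is cylindrical equal-area with φ₀ = 30°. For cylindrical equal-area with standard parallel φ₀, h = cos φ / cos φ₀ and k = cos φ₀ / cos φ, so h·k = 1.
At 42.7°: h = 0.8486, k = 1.178; principal scales a = 1.178, b = 0.8486.
sin(ω/2) = (a − b)/(a + b) = 0.3298/2.027 = 0.1627, so ω = 2 arcsin(0.1627) ≈ 18.7°.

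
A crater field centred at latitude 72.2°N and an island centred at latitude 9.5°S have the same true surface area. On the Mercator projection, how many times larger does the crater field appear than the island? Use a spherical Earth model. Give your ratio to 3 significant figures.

Mercator areal scale is sec²φ.
At 72.2°: sec²(72.2°) = 1/0.3057² = 10.70.
At 9.5°: sec²(9.5°) = 1/0.9863² = 1.028.
Ratio = 10.70/1.028 = cos²(9.5°)/cos²(72.2°) ≈ 10.4.

10.4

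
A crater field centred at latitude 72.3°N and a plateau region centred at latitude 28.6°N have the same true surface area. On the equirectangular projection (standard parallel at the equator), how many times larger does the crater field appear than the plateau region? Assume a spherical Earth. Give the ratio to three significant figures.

2.89

In the plate carrée (x = Rλ, y = Rφ), meridians are true-scale (h = 1) and parallels are stretched by k = sec φ.
Areal scale at 72.3°: h·k = 1.000 × 3.289 = 3.289.
Areal scale at 28.6°: h·k = 1.000 × 1.139 = 1.139.
Ratio = 3.289/1.139 ≈ 2.89.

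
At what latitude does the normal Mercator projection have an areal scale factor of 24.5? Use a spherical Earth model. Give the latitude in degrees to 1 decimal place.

78.3°

Mercator areal scale is sec²φ.
sec²φ = 24.5  ⇒  cos²φ = 0.04082  ⇒  cos φ = 0.2020.
φ = arccos(0.2020) ≈ 78.3°.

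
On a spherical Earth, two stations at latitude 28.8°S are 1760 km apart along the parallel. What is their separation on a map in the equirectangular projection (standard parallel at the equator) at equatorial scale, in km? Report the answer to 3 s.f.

Plate carrée maps x = Rλ, y = Rφ. The meridian scale is h = 1 and the parallel scale is k = 1/cos φ = sec φ.
Along the parallel, k = sec 28.8° = 1/0.8763 = 1.141.
Map distance = 1760 × 1.141 ≈ 2010 km.

2010 km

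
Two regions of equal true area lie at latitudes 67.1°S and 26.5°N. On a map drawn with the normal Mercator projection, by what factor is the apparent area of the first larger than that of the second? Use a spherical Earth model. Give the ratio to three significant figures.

5.29

Mercator areal scale is sec²φ.
At 67.1°: sec²(67.1°) = 1/0.3891² = 6.604.
At 26.5°: sec²(26.5°) = 1/0.8949² = 1.249.
Ratio = 6.604/1.249 = cos²(26.5°)/cos²(67.1°) ≈ 5.29.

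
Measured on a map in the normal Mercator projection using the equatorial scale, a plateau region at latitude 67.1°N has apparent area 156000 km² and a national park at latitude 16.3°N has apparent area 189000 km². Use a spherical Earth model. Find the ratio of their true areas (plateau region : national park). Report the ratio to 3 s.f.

Mercator's areal exaggeration is sec²φ; hence true area = (apparent area) · cos²φ.
True area of plateau region: 156000 × cos²(67.1°) = 156000 × 0.1514 = 23620 km².
True area of national park: 189000 × cos²(16.3°) = 189000 × 0.9212 = 174100 km².
Ratio = 23620 / 174100 ≈ 0.136.

0.136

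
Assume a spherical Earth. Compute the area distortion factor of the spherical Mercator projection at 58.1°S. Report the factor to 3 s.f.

For Mercator, h = k = sec φ (a conformal cylindrical projection has a single point scale, 1/cos φ).
Areal scale = k² = sec²φ = 1/cos²(58.1°) = 1/0.5284² = 3.581.

3.58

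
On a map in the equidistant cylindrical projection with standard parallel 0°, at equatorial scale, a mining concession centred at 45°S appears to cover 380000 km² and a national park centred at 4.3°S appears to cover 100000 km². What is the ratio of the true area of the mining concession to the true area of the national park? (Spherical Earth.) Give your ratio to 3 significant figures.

2.69

On the plate carrée, areal scale = h·k = 1 × sec φ, so true area = apparent × cos φ.
True area of mining concession: 380000 × cos(45°) = 380000 × 0.7071 = 268700 km².
True area of national park: 100000 × cos(4.3°) = 100000 × 0.9972 = 99720 km².
Ratio = 268700 / 99720 ≈ 2.69.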